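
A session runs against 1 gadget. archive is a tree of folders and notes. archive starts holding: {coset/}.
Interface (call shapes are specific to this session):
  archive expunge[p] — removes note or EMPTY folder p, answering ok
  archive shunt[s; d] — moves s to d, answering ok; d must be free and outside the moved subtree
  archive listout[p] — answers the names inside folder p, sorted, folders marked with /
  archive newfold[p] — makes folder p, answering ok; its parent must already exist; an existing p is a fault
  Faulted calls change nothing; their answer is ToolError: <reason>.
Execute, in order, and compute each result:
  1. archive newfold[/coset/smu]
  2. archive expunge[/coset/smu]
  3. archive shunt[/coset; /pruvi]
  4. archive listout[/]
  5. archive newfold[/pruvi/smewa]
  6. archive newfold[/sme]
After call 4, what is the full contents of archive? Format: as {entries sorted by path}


Answer: {pruvi/}

Derivation:
# 1. archive newfold(p: /coset/smu) ~> ok
# 2. archive expunge(p: /coset/smu) ~> ok
# 3. archive shunt(s: /coset, d: /pruvi) ~> ok
# 4. archive listout(p: /) ~> [pruvi/]
# 5. archive newfold(p: /pruvi/smewa) ~> ok
# 6. archive newfold(p: /sme) ~> ok


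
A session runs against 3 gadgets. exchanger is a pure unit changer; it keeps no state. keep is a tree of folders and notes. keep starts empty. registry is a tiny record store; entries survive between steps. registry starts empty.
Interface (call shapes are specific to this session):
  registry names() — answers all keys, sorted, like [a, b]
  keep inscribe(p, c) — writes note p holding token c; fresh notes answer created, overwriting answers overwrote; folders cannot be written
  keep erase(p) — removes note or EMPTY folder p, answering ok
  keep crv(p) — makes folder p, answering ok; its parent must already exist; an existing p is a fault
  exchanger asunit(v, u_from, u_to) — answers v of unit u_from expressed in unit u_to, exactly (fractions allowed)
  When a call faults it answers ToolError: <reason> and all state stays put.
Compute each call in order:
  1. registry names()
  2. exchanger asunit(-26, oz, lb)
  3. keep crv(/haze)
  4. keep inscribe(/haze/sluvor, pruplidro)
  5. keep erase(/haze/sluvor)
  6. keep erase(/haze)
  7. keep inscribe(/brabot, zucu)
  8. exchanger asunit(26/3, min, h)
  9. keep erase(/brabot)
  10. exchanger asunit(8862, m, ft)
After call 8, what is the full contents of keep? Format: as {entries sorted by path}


Answer: {brabot=zucu}

Derivation:
I call registry names: [].
Calling exchanger asunit passing v=-26, u_from=oz, u_to=lb, yielding -13/8.
Now I run keep crv passing p=/haze, yielding ok.
I invoke keep inscribe passing p=/haze/sluvor, c=pruplidro, which returns created.
Calling keep erase passing p=/haze/sluvor, which returns ok.
Next I call keep erase passing p=/haze, giving ok.
Then keep inscribe passing p=/brabot, c=zucu, → created.
Using exchanger asunit passing v=26/3, u_from=min, u_to=h, giving 13/90.
I call keep erase passing p=/brabot: ok.
Using exchanger asunit passing v=8862, u_from=m, u_to=ft: 3692500/127.


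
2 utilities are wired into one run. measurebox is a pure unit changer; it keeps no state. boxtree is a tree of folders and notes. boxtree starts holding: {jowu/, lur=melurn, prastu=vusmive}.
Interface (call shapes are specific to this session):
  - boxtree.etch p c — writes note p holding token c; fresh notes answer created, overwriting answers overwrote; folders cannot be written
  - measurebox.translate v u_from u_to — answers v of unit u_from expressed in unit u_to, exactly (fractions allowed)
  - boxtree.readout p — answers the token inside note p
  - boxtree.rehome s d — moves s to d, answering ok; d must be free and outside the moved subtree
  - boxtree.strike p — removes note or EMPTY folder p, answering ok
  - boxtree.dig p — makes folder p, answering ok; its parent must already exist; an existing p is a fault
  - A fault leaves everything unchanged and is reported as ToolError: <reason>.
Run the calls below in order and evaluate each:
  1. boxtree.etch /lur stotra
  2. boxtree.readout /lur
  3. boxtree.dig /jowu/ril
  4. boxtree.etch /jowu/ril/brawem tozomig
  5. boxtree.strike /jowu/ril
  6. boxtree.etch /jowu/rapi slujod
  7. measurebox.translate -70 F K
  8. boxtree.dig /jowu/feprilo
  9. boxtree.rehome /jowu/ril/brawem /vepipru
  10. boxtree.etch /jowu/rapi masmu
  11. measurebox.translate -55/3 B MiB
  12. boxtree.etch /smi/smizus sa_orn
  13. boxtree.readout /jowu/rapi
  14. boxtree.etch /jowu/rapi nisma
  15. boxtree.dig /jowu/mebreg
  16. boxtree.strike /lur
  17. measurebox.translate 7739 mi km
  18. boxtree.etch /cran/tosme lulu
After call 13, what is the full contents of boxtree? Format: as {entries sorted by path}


Answer: {jowu/, jowu/feprilo/, jowu/rapi=masmu, jowu/ril/, lur=stotra, prastu=vusmive, vepipru=tozomig}

Derivation:
>> boxtree.etch(p→/lur, c→stotra)
<< overwrote
>> boxtree.readout(p→/lur)
<< stotra
>> boxtree.dig(p→/jowu/ril)
<< ok
>> boxtree.etch(p→/jowu/ril/brawem, c→tozomig)
<< created
>> boxtree.strike(p→/jowu/ril)
<< ToolError: not empty
>> boxtree.etch(p→/jowu/rapi, c→slujod)
<< created
>> measurebox.translate(v→-70, u_from→F, u_to→K)
<< 12989/60
>> boxtree.dig(p→/jowu/feprilo)
<< ok
>> boxtree.rehome(s→/jowu/ril/brawem, d→/vepipru)
<< ok
>> boxtree.etch(p→/jowu/rapi, c→masmu)
<< overwrote
>> measurebox.translate(v→-55/3, u_from→B, u_to→MiB)
<< -55/3145728
>> boxtree.etch(p→/smi/smizus, c→sa_orn)
<< ToolError: no parent
>> boxtree.readout(p→/jowu/rapi)
<< masmu
>> boxtree.etch(p→/jowu/rapi, c→nisma)
<< overwrote
>> boxtree.dig(p→/jowu/mebreg)
<< ok
>> boxtree.strike(p→/lur)
<< ok
>> measurebox.translate(v→7739, u_from→mi, u_to→km)
<< 194604894/15625
>> boxtree.etch(p→/cran/tosme, c→lulu)
<< ToolError: no parent


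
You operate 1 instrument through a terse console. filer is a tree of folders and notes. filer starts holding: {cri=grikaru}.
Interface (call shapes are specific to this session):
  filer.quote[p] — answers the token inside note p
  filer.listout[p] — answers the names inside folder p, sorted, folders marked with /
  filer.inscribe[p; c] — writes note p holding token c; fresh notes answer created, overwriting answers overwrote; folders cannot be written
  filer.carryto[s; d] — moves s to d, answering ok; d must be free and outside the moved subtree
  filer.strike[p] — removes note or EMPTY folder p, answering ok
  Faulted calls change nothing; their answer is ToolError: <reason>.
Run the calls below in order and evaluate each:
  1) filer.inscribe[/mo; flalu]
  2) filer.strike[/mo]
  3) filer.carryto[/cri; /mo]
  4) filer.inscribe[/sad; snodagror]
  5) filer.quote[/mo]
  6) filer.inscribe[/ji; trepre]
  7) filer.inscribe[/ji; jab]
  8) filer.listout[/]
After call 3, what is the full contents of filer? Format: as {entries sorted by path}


Answer: {mo=grikaru}

Derivation:
~$ filer.inscribe /mo flalu
[out] created
~$ filer.strike /mo
[out] ok
~$ filer.carryto /cri /mo
[out] ok
~$ filer.inscribe /sad snodagror
[out] created
~$ filer.quote /mo
[out] grikaru
~$ filer.inscribe /ji trepre
[out] created
~$ filer.inscribe /ji jab
[out] overwrote
~$ filer.listout /
[out] [ji, mo, sad]


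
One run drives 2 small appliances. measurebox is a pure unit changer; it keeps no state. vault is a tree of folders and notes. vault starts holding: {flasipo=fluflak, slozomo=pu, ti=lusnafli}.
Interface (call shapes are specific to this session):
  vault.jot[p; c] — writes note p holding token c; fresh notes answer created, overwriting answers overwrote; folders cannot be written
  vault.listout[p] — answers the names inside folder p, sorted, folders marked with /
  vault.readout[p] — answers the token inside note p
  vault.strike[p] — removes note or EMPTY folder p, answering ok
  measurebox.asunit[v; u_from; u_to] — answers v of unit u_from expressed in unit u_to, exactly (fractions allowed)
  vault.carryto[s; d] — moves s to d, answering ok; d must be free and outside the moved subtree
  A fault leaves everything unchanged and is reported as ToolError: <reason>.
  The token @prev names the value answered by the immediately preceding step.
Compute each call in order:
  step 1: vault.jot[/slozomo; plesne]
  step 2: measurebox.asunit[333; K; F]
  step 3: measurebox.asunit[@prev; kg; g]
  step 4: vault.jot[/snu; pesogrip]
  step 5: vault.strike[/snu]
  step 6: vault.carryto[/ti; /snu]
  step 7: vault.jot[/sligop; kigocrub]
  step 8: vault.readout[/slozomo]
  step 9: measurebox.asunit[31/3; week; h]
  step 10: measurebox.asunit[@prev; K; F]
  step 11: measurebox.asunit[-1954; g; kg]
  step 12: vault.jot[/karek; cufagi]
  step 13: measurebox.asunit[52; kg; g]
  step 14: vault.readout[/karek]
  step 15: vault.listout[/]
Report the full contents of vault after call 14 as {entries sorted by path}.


Answer: {flasipo=fluflak, karek=cufagi, sligop=kigocrub, slozomo=plesne, snu=lusnafli}

Derivation:
-- 1. vault.jot(p: /slozomo, c: plesne) ~> overwrote
-- 2. measurebox.asunit(v: 333, u_from: K, u_to: F) ~> 13973/100
-- 3. measurebox.asunit(v: @prev, u_from: kg, u_to: g) ~> 139730
-- 4. vault.jot(p: /snu, c: pesogrip) ~> created
-- 5. vault.strike(p: /snu) ~> ok
-- 6. vault.carryto(s: /ti, d: /snu) ~> ok
-- 7. vault.jot(p: /sligop, c: kigocrub) ~> created
-- 8. vault.readout(p: /slozomo) ~> plesne
-- 9. measurebox.asunit(v: 31/3, u_from: week, u_to: h) ~> 1736
-- 10. measurebox.asunit(v: @prev, u_from: K, u_to: F) ~> 266513/100
-- 11. measurebox.asunit(v: -1954, u_from: g, u_to: kg) ~> -977/500
-- 12. vault.jot(p: /karek, c: cufagi) ~> created
-- 13. measurebox.asunit(v: 52, u_from: kg, u_to: g) ~> 52000
-- 14. vault.readout(p: /karek) ~> cufagi
-- 15. vault.listout(p: /) ~> [flasipo, karek, sligop, slozomo, snu]


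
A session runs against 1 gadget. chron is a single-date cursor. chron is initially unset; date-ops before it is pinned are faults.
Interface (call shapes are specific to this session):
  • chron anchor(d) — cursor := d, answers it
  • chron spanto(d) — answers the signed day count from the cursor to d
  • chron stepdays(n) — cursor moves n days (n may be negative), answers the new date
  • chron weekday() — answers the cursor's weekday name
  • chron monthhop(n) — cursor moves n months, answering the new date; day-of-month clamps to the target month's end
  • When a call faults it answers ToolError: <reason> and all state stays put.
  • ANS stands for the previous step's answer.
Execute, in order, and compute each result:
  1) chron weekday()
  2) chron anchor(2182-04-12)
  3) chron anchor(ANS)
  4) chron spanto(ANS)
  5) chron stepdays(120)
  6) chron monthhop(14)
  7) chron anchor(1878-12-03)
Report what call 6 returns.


→ chron weekday()
← ToolError: no date set
→ chron anchor(2182-04-12)
← 2182-04-12
→ chron anchor(ANS)
← 2182-04-12
→ chron spanto(ANS)
← 0
→ chron stepdays(120)
← 2182-08-10
→ chron monthhop(14)
← 2183-10-10
→ chron anchor(1878-12-03)
← 1878-12-03

Answer: 2183-10-10


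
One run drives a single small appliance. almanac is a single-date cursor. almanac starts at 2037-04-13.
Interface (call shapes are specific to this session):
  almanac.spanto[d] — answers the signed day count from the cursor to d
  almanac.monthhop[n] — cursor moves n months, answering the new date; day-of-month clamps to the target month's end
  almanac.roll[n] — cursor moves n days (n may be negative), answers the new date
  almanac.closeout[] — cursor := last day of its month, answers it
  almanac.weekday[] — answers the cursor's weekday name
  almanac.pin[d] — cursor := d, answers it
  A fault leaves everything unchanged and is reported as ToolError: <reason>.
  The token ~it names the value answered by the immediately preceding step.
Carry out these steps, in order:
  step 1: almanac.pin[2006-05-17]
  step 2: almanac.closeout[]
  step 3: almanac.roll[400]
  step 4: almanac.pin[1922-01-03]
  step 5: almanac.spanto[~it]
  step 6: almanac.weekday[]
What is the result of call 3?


Answer: 2007-07-05

Derivation:
Do: almanac.pin[2006-05-17]
See: 2006-05-17
Do: almanac.closeout[]
See: 2006-05-31
Do: almanac.roll[400]
See: 2007-07-05
Do: almanac.pin[1922-01-03]
See: 1922-01-03
Do: almanac.spanto[~it]
See: 0
Do: almanac.weekday[]
See: Tuesday


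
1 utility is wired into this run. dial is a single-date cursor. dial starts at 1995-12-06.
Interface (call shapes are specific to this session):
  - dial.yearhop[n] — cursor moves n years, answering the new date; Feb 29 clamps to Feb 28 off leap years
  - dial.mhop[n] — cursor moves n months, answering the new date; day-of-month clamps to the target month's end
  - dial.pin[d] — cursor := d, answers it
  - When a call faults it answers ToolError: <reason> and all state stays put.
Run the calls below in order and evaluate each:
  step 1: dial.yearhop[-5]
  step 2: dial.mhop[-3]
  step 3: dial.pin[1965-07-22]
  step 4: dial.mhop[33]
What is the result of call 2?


CALL yearhop[n='-5']
RET  1990-12-06
CALL mhop[n='-3']
RET  1990-09-06
CALL pin[d='1965-07-22']
RET  1965-07-22
CALL mhop[n='33']
RET  1968-04-22

Answer: 1990-09-06


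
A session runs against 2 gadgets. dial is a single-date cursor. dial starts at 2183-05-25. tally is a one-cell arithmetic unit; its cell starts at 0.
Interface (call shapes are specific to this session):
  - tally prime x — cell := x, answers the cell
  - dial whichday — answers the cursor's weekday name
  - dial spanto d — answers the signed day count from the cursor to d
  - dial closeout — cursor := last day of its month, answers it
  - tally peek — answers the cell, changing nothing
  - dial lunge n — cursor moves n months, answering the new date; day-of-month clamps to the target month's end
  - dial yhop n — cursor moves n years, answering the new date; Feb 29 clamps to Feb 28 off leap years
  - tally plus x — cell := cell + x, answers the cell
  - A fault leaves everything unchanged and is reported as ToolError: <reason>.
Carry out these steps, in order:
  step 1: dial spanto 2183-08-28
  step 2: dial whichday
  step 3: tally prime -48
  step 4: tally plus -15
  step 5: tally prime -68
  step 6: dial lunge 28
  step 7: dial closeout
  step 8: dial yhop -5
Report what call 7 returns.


Answer: 2185-09-30

Derivation:
Step: dial spanto[d=2183-08-28]
Result: 95
Step: dial whichday[]
Result: Sunday
Step: tally prime[x=-48]
Result: -48
Step: tally plus[x=-15]
Result: -63
Step: tally prime[x=-68]
Result: -68
Step: dial lunge[n=28]
Result: 2185-09-25
Step: dial closeout[]
Result: 2185-09-30
Step: dial yhop[n=-5]
Result: 2180-09-30


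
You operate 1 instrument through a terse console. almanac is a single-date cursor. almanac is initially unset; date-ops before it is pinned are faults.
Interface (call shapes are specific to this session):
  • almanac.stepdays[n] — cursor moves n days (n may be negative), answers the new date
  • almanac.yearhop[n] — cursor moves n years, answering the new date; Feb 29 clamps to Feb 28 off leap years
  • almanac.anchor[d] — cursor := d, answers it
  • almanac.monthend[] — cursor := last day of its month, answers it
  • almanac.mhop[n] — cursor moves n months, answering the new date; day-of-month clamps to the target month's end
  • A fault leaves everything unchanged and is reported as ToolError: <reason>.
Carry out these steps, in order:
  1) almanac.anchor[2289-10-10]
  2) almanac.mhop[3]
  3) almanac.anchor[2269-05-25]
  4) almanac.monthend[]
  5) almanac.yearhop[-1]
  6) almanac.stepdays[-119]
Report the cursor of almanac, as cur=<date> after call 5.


·→ anchor(d→2289-10-10)
·← 2289-10-10
·→ mhop(n→3)
·← 2290-01-10
·→ anchor(d→2269-05-25)
·← 2269-05-25
·→ monthend()
·← 2269-05-31
·→ yearhop(n→-1)
·← 2268-05-31
·→ stepdays(n→-119)
·← 2268-02-02

Answer: cur=2268-05-31


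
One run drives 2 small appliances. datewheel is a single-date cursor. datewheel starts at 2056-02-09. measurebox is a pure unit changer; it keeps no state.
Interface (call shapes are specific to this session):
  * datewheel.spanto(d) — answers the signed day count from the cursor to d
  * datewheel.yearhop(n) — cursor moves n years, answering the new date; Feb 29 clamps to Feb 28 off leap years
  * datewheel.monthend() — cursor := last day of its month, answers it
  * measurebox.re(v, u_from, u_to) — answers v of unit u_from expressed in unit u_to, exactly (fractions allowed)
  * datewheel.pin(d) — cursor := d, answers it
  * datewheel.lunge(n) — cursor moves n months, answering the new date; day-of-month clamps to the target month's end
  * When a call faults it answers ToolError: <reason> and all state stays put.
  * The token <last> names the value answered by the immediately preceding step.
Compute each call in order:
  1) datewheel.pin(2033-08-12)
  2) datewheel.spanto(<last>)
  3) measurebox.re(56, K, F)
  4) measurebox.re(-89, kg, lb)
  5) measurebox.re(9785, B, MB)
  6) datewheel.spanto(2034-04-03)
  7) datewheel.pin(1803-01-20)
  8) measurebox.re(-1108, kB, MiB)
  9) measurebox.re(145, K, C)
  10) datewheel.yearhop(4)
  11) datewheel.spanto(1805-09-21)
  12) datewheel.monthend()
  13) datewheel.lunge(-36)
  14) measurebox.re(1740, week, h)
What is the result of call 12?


Act: pin[d='2033-08-12']
Obs: 2033-08-12
Act: spanto[d='<last>']
Obs: 0
Act: re[v='56'; u_from='K'; u_to='F']
Obs: -35887/100
Act: re[v='-89'; u_from='kg'; u_to='lb']
Obs: -8900000000/45359237
Act: re[v='9785'; u_from='B'; u_to='MB']
Obs: 1957/200000
Act: spanto[d='2034-04-03']
Obs: 234
Act: pin[d='1803-01-20']
Obs: 1803-01-20
Act: re[v='-1108'; u_from='kB'; u_to='MiB']
Obs: -34625/32768
Act: re[v='145'; u_from='K'; u_to='C']
Obs: -2563/20
Act: yearhop[n='4']
Obs: 1807-01-20
Act: spanto[d='1805-09-21']
Obs: -486
Act: monthend[]
Obs: 1807-01-31
Act: lunge[n='-36']
Obs: 1804-01-31
Act: re[v='1740'; u_from='week'; u_to='h']
Obs: 292320

Answer: 1807-01-31


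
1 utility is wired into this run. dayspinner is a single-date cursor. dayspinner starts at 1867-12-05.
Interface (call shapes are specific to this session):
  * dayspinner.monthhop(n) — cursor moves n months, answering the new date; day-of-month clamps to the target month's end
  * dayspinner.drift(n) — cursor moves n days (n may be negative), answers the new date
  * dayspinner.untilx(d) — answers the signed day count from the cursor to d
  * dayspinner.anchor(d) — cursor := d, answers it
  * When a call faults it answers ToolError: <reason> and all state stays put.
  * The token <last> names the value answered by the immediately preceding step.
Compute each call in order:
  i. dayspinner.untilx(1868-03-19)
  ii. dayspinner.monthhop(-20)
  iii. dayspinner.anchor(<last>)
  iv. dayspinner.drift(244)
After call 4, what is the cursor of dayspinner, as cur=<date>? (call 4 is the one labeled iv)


CALL dayspinner.untilx[d: 1868-03-19]
RET  105
CALL dayspinner.monthhop[n: -20]
RET  1866-04-05
CALL dayspinner.anchor[d: <last>]
RET  1866-04-05
CALL dayspinner.drift[n: 244]
RET  1866-12-05

Answer: cur=1866-12-05


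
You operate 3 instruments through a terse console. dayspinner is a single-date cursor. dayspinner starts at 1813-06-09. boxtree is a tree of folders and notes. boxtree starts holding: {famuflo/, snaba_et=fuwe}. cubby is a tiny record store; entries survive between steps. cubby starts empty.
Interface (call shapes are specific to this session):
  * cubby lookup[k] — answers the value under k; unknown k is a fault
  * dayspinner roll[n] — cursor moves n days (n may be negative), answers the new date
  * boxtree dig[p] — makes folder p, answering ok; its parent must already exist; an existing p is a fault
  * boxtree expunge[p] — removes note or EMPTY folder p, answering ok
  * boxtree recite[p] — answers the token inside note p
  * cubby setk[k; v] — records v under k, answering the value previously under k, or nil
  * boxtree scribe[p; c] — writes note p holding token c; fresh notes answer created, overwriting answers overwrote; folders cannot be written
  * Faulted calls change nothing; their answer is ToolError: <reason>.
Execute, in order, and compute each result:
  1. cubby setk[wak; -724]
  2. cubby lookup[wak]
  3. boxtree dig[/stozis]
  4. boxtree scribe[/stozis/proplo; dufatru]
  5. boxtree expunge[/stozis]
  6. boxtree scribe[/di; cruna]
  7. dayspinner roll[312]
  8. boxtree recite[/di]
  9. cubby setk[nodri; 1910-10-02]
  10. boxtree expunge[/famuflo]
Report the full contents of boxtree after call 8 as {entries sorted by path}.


→ cubby setk(k='wak', v='-724')
← nil
→ cubby lookup(k='wak')
← -724
→ boxtree dig(p='/stozis')
← ok
→ boxtree scribe(p='/stozis/proplo', c='dufatru')
← created
→ boxtree expunge(p='/stozis')
← ToolError: not empty
→ boxtree scribe(p='/di', c='cruna')
← created
→ dayspinner roll(n='312')
← 1814-04-17
→ boxtree recite(p='/di')
← cruna
→ cubby setk(k='nodri', v='1910-10-02')
← nil
→ boxtree expunge(p='/famuflo')
← ok

Answer: {di=cruna, famuflo/, snaba_et=fuwe, stozis/, stozis/proplo=dufatru}


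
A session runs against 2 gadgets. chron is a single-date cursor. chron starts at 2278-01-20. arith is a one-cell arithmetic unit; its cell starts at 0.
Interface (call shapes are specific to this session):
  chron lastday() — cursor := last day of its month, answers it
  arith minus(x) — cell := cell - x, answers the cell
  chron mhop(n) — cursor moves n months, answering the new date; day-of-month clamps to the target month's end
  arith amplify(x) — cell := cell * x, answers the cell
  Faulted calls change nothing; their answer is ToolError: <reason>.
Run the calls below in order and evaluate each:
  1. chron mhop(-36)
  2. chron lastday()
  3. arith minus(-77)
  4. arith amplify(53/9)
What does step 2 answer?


-> chron mhop(n: -36)
<- 2275-01-20
-> chron lastday()
<- 2275-01-31
-> arith minus(x: -77)
<- 77
-> arith amplify(x: 53/9)
<- 4081/9

Answer: 2275-01-31


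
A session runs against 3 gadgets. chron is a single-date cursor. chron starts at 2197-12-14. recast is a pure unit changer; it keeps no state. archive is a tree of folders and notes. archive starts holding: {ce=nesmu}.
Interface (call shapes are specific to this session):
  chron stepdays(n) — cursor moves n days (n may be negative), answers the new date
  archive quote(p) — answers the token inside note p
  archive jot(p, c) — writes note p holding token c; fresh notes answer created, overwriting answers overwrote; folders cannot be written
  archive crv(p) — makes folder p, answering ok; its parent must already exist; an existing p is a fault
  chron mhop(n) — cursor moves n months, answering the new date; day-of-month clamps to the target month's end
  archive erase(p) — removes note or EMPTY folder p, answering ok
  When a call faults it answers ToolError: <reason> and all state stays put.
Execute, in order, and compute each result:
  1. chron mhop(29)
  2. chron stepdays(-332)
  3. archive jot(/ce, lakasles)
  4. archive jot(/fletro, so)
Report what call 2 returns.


I use chron mhop with n→29: 2200-05-14.
I invoke chron stepdays with n→-332, yielding 2199-06-16.
Then archive jot with p→/ce, c→lakasles, giving overwrote.
Invoking archive jot with p→/fletro, c→so, giving created.

Answer: 2199-06-16


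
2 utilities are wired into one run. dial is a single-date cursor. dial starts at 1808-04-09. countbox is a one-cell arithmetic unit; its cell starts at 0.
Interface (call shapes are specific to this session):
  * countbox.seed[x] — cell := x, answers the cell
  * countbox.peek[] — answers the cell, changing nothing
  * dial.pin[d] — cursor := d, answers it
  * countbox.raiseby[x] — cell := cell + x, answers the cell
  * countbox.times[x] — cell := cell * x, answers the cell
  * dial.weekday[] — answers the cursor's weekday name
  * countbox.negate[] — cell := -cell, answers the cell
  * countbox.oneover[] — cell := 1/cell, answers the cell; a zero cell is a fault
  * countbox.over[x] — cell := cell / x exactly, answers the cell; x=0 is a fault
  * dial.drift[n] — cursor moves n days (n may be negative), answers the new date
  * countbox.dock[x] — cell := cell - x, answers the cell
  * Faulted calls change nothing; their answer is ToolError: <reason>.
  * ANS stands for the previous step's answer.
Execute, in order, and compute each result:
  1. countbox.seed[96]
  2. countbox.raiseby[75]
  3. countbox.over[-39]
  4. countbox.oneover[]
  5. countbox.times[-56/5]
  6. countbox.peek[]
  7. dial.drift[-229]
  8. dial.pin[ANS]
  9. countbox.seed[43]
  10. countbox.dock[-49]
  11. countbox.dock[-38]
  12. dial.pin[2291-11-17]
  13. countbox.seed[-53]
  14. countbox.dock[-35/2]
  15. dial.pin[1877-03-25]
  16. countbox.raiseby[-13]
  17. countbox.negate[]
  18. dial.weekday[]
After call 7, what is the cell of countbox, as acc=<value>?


$ seed x='96'
= 96
$ raiseby x='75'
= 171
$ over x='-39'
= -57/13
$ oneover
= -13/57
$ times x='-56/5'
= 728/285
$ peek
= 728/285
$ drift n='-229'
= 1807-08-24
$ pin d='ANS'
= 1807-08-24
$ seed x='43'
= 43
$ dock x='-49'
= 92
$ dock x='-38'
= 130
$ pin d='2291-11-17'
= 2291-11-17
$ seed x='-53'
= -53
$ dock x='-35/2'
= -71/2
$ pin d='1877-03-25'
= 1877-03-25
$ raiseby x='-13'
= -97/2
$ negate
= 97/2
$ weekday
= Sunday

Answer: acc=728/285


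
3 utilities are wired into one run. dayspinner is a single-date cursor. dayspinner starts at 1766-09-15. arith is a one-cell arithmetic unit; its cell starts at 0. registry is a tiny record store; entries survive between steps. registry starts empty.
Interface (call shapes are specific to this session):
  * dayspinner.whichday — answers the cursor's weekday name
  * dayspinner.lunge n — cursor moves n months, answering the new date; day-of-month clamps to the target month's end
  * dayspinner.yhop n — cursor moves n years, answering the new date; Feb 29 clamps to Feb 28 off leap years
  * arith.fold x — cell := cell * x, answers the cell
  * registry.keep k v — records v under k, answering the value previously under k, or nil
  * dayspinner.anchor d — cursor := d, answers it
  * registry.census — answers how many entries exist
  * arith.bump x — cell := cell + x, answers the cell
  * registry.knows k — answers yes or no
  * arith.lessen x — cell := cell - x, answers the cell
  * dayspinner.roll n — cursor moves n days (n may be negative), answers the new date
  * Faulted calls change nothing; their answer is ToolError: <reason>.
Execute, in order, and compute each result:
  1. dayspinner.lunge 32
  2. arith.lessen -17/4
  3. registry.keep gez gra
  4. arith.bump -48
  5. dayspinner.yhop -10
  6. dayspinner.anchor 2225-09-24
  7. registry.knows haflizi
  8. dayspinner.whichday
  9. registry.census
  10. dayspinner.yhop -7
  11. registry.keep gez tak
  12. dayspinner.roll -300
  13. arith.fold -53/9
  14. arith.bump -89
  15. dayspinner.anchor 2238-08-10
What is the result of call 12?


Answer: 2217-11-28

Derivation:
I run dayspinner.lunge using n=32, and see 1769-05-15.
Using arith.lessen using x=-17/4, which returns 17/4.
I run registry.keep using k=gez, v=gra, which returns nil.
I run arith.bump using x=-48, and get -175/4.
I call dayspinner.yhop using n=-10, which returns 1759-05-15.
Invoking dayspinner.anchor using d=2225-09-24, giving 2225-09-24.
Using registry.knows using k=haflizi, and get no.
Now I run dayspinner.whichday, yielding Saturday.
Next I call registry.census, and observe 1.
Calling dayspinner.yhop using n=-7, which returns 2218-09-24.
I try registry.keep using k=gez, v=tak, — result: gra.
Using dayspinner.roll using n=-300, which returns 2217-11-28.
I try arith.fold using x=-53/9, and see 9275/36.
Calling arith.bump using x=-89, — result: 6071/36.
Using dayspinner.anchor using d=2238-08-10, which returns 2238-08-10.


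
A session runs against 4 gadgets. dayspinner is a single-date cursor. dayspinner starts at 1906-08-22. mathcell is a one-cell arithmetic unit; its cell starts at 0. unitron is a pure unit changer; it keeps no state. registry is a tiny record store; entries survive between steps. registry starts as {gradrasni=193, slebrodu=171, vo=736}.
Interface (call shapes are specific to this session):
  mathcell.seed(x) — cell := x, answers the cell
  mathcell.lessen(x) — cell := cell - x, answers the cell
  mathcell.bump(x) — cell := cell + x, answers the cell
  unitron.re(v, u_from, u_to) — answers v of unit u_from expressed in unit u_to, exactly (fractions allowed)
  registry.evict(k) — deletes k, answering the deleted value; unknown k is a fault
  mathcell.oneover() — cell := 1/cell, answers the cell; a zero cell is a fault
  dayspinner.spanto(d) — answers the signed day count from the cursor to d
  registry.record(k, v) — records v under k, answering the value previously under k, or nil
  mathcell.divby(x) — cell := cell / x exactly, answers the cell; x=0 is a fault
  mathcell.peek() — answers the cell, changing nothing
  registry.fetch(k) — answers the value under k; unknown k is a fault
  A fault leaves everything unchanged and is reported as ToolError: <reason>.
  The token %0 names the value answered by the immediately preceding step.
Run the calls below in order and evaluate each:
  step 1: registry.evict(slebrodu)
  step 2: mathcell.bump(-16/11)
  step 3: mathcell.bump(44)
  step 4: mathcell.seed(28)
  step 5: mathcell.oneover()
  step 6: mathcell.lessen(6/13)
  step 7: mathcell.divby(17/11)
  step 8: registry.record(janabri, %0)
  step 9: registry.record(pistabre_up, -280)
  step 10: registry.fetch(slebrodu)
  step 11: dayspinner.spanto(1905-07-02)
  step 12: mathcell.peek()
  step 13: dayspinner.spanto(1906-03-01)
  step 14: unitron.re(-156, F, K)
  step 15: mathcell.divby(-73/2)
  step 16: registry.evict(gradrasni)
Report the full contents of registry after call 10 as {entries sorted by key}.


>>> registry.evict k=slebrodu
[out] 171
>>> mathcell.bump x=-16/11
[out] -16/11
>>> mathcell.bump x=44
[out] 468/11
>>> mathcell.seed x=28
[out] 28
>>> mathcell.oneover
[out] 1/28
>>> mathcell.lessen x=6/13
[out] -155/364
>>> mathcell.divby x=17/11
[out] -1705/6188
>>> registry.record k=janabri v=%0
[out] nil
>>> registry.record k=pistabre_up v=-280
[out] nil
>>> registry.fetch k=slebrodu
[out] ToolError: no such key slebrodu
>>> dayspinner.spanto d=1905-07-02
[out] -416
>>> mathcell.peek
[out] -1705/6188
>>> dayspinner.spanto d=1906-03-01
[out] -174
>>> unitron.re v=-156 u_from=F u_to=K
[out] 30367/180
>>> mathcell.divby x=-73/2
[out] 1705/225862
>>> registry.evict k=gradrasni
[out] 193

Answer: {gradrasni=193, janabri=-1705/6188, pistabre_up=-280, vo=736}


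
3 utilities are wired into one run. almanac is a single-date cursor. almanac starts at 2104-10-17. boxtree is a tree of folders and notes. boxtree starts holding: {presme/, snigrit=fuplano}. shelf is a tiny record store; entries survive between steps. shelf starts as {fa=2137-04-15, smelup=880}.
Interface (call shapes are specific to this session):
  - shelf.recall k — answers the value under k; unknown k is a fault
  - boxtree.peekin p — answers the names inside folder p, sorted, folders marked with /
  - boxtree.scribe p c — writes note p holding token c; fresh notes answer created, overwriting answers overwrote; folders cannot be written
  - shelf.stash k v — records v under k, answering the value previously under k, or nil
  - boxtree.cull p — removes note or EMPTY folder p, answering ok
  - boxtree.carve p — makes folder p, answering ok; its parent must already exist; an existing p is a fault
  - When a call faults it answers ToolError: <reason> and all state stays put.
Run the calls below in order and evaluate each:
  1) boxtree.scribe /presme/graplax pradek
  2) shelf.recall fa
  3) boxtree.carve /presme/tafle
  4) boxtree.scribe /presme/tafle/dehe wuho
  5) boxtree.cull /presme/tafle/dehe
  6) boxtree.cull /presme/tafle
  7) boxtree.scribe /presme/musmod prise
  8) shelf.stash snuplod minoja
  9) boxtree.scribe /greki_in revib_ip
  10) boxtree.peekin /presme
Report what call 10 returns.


Answer: [graplax, musmod]

Derivation:
>>> boxtree.scribe p=/presme/graplax c=pradek
:: created
>>> shelf.recall k=fa
:: 2137-04-15
>>> boxtree.carve p=/presme/tafle
:: ok
>>> boxtree.scribe p=/presme/tafle/dehe c=wuho
:: created
>>> boxtree.cull p=/presme/tafle/dehe
:: ok
>>> boxtree.cull p=/presme/tafle
:: ok
>>> boxtree.scribe p=/presme/musmod c=prise
:: created
>>> shelf.stash k=snuplod v=minoja
:: nil
>>> boxtree.scribe p=/greki_in c=revib_ip
:: created
>>> boxtree.peekin p=/presme
:: [graplax, musmod]


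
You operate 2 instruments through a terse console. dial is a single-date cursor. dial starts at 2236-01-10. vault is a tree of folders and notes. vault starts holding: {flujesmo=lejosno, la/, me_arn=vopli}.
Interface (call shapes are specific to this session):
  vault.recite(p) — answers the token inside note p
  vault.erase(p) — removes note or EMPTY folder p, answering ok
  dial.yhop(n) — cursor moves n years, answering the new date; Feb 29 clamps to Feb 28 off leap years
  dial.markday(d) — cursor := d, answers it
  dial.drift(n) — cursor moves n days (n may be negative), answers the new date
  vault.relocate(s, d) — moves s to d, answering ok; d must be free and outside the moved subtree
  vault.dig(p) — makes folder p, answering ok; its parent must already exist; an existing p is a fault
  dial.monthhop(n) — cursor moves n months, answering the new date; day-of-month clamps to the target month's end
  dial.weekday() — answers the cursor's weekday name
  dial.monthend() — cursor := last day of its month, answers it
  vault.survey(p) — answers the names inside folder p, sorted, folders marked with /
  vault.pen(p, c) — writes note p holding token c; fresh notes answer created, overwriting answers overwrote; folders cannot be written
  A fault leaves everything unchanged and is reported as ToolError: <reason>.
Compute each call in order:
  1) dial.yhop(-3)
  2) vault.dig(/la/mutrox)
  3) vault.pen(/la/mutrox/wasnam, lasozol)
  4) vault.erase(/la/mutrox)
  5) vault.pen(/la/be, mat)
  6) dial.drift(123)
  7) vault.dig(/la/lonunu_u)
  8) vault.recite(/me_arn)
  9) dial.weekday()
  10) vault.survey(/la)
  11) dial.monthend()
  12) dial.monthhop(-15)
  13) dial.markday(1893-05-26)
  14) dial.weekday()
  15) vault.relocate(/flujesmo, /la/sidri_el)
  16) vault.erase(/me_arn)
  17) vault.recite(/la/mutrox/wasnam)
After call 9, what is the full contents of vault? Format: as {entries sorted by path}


Answer: {flujesmo=lejosno, la/, la/be=mat, la/lonunu_u/, la/mutrox/, la/mutrox/wasnam=lasozol, me_arn=vopli}

Derivation:
CALL yhop[-3]
RET  2233-01-10
CALL dig[/la/mutrox]
RET  ok
CALL pen[/la/mutrox/wasnam; lasozol]
RET  created
CALL erase[/la/mutrox]
RET  ToolError: not empty
CALL pen[/la/be; mat]
RET  created
CALL drift[123]
RET  2233-05-13
CALL dig[/la/lonunu_u]
RET  ok
CALL recite[/me_arn]
RET  vopli
CALL weekday[]
RET  Monday
CALL survey[/la]
RET  [be, lonunu_u/, mutrox/]
CALL monthend[]
RET  2233-05-31
CALL monthhop[-15]
RET  2232-02-29
CALL markday[1893-05-26]
RET  1893-05-26
CALL weekday[]
RET  Friday
CALL relocate[/flujesmo; /la/sidri_el]
RET  ok
CALL erase[/me_arn]
RET  ok
CALL recite[/la/mutrox/wasnam]
RET  lasozol


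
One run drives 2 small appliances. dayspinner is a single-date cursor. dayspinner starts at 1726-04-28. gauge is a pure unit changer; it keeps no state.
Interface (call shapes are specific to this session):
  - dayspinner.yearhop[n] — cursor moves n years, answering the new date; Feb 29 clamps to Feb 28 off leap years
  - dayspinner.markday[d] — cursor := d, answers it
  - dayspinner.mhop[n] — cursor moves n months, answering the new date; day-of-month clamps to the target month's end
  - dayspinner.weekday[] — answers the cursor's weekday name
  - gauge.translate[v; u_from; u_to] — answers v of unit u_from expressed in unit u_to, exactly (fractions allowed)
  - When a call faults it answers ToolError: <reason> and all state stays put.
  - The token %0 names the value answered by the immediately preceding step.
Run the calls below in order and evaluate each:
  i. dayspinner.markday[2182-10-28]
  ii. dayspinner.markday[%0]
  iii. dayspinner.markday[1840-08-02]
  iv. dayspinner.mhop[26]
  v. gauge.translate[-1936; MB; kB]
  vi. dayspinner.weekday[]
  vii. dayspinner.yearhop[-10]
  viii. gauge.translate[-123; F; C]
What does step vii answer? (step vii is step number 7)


Answer: 1832-10-02

Derivation:
·→ markday(d: 2182-10-28)
·← 2182-10-28
·→ markday(d: %0)
·← 2182-10-28
·→ markday(d: 1840-08-02)
·← 1840-08-02
·→ mhop(n: 26)
·← 1842-10-02
·→ translate(v: -1936, u_from: MB, u_to: kB)
·← -1936000
·→ weekday()
·← Sunday
·→ yearhop(n: -10)
·← 1832-10-02
·→ translate(v: -123, u_from: F, u_to: C)
·← -775/9


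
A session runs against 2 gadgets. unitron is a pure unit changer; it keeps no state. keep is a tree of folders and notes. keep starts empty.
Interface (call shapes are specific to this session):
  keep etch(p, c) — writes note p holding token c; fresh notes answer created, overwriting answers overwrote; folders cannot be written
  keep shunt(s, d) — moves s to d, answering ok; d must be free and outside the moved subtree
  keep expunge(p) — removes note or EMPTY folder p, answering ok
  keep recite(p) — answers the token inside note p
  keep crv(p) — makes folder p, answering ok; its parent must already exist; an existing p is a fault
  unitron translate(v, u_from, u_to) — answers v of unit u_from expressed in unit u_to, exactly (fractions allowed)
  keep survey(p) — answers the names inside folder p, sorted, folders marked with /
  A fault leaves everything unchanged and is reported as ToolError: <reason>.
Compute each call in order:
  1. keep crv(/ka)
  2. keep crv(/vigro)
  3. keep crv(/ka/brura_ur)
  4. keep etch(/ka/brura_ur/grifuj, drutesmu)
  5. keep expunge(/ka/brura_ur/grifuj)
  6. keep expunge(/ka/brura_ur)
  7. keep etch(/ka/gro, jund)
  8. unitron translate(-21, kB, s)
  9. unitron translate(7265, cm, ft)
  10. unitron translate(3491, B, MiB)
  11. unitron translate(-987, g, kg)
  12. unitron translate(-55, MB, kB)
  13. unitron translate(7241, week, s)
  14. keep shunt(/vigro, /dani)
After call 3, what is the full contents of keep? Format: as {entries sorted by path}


I try keep crv on p='/ka', and get ok.
Then keep crv on p='/vigro', and observe ok.
I call keep crv on p='/ka/brura_ur', — result: ok.
I use keep etch on p='/ka/brura_ur/grifuj', c='drutesmu', → created.
I use keep expunge on p='/ka/brura_ur/grifuj', and get ok.
I run keep expunge on p='/ka/brura_ur', giving ok.
I invoke keep etch on p='/ka/gro', c='jund', → created.
Now I run unitron translate on v='-21', u_from='kB', u_to='s', and get ToolError: incompatible units.
I call unitron translate on v='7265', u_from='cm', u_to='ft', — result: 181625/762.
I use unitron translate on v='3491', u_from='B', u_to='MiB', and get 3491/1048576.
I invoke unitron translate on v='-987', u_from='g', u_to='kg', → -987/1000.
Now I run unitron translate on v='-55', u_from='MB', u_to='kB', yielding -55000.
I use unitron translate on v='7241', u_from='week', u_to='s', — result: 4379356800.
Next I call keep shunt on s='/vigro', d='/dani', giving ok.

Answer: {ka/, ka/brura_ur/, vigro/}


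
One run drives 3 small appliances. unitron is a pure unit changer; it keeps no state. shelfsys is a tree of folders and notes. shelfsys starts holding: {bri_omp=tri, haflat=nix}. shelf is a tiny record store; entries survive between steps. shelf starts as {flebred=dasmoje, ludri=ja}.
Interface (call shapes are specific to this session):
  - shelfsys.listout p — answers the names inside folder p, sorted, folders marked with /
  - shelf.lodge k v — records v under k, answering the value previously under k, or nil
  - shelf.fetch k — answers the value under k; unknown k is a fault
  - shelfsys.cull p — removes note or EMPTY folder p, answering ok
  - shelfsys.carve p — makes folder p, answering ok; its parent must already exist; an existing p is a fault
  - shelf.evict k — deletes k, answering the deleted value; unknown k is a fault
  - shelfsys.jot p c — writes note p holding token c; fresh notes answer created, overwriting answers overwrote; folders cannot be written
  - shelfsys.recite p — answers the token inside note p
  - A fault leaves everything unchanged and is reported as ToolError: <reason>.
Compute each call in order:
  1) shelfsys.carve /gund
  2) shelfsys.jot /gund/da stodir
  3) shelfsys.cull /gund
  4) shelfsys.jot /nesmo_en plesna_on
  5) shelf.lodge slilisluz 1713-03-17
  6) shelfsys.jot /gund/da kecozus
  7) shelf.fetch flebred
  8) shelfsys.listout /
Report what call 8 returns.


Answer: [bri_omp, gund/, haflat, nesmo_en]

Derivation:
·→ carve(p→/gund)
·← ok
·→ jot(p→/gund/da, c→stodir)
·← created
·→ cull(p→/gund)
·← ToolError: not empty
·→ jot(p→/nesmo_en, c→plesna_on)
·← created
·→ lodge(k→slilisluz, v→1713-03-17)
·← nil
·→ jot(p→/gund/da, c→kecozus)
·← overwrote
·→ fetch(k→flebred)
·← dasmoje
·→ listout(p→/)
·← [bri_omp, gund/, haflat, nesmo_en]
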